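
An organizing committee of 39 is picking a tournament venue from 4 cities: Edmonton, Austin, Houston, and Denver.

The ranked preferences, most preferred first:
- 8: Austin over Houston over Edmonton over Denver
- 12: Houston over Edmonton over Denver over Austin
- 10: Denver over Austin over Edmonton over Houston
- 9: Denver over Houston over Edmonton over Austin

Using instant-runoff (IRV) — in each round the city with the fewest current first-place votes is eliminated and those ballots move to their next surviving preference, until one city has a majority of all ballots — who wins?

Houston

Round 1: Edmonton 0, Austin 8, Houston 12, Denver 19. Edmonton eliminated.
Round 2: Austin 8, Houston 12, Denver 19. Austin eliminated.
Round 3: Houston 20, Denver 19. Houston has a majority (≥20).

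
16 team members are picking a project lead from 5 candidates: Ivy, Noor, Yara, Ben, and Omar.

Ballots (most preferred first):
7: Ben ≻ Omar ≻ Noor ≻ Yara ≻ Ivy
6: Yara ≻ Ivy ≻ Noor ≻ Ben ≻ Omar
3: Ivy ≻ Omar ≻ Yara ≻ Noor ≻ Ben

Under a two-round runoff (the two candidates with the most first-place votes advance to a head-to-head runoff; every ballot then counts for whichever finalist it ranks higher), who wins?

Yara

Round 1 first-place votes: Ivy 3, Noor 0, Yara 6, Ben 7, Omar 0. Ben and Yara advance.
Runoff: Ben is ranked above Yara on 7 ballots, Yara above Ben on 9.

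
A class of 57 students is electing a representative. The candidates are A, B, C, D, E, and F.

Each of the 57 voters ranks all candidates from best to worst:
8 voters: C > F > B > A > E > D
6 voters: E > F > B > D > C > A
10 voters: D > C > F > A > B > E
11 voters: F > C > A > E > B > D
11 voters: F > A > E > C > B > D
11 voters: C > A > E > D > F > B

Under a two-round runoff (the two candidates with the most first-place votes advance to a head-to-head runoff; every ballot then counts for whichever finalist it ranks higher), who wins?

Round 1 first-place votes: A 0, B 0, C 19, D 10, E 6, F 22. F and C advance.
Runoff: F is ranked above C on 28 ballots, C above F on 29.

C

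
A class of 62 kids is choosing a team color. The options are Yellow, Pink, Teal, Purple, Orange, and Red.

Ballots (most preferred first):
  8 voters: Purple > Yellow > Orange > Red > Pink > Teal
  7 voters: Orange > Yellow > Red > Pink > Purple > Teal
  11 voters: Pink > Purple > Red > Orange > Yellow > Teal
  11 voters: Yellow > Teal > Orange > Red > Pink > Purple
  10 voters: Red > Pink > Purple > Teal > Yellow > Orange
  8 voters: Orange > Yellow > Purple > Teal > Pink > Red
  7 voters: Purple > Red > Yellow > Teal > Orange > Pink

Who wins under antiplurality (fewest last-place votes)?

Yellow

Last-place votes: Yellow 0, Pink 7, Teal 26, Purple 11, Orange 10, Red 8.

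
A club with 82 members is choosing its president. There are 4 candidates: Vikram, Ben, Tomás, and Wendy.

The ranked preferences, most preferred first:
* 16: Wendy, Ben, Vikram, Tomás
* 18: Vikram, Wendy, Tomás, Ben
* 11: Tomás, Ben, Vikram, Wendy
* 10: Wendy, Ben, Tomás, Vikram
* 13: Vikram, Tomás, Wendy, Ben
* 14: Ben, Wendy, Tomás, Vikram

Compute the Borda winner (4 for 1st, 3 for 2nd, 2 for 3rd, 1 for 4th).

Vikram: 16×2 + 18×4 + 11×2 + 10×1 + 13×4 + 14×1 = 202
Ben: 16×3 + 18×1 + 11×3 + 10×3 + 13×1 + 14×4 = 198
Tomás: 16×1 + 18×2 + 11×4 + 10×2 + 13×3 + 14×2 = 183
Wendy: 16×4 + 18×3 + 11×1 + 10×4 + 13×2 + 14×3 = 237

Wendy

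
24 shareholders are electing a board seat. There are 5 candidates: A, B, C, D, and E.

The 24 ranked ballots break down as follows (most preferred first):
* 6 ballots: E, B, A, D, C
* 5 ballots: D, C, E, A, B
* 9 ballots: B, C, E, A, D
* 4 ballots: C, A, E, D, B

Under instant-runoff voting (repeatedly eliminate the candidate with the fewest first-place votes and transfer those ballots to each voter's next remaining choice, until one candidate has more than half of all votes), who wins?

E

Round 1: A 0, B 9, C 4, D 5, E 6. A eliminated.
Round 2: B 9, C 4, D 5, E 6. C eliminated.
Round 3: B 9, D 5, E 10. D eliminated.
Round 4: B 9, E 15. E has a majority (≥13).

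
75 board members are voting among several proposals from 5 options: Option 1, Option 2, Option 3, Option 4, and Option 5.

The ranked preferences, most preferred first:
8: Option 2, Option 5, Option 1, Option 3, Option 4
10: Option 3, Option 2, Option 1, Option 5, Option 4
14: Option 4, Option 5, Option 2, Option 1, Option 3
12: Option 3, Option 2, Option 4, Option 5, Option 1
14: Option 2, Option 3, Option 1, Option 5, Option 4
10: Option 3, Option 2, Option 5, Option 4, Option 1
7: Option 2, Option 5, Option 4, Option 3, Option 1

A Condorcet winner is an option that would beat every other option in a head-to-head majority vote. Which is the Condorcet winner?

Option 2

Option 2 vs Option 1: 75–0
Option 2 vs Option 3: 43–32
Option 2 vs Option 4: 61–14
Option 2 vs Option 5: 61–14
Option 2 beats every other option.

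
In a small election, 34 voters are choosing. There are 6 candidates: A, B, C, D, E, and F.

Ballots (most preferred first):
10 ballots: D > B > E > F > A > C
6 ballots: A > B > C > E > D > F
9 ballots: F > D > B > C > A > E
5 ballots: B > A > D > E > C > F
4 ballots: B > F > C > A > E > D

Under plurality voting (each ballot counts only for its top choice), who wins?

D

First-place votes: A 6, B 9, C 0, D 10, E 0, F 9.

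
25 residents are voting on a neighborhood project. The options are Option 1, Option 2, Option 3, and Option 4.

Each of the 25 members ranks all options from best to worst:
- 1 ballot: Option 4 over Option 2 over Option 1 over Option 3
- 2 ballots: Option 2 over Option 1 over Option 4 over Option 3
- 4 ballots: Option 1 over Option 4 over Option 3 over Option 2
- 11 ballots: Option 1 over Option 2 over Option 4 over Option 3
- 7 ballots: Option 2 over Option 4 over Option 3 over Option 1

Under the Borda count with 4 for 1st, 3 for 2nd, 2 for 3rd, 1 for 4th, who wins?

Option 1: 1×2 + 2×3 + 4×4 + 11×4 + 7×1 = 75
Option 2: 1×3 + 2×4 + 4×1 + 11×3 + 7×4 = 76
Option 3: 1×1 + 2×1 + 4×2 + 11×1 + 7×2 = 36
Option 4: 1×4 + 2×2 + 4×3 + 11×2 + 7×3 = 63

Option 2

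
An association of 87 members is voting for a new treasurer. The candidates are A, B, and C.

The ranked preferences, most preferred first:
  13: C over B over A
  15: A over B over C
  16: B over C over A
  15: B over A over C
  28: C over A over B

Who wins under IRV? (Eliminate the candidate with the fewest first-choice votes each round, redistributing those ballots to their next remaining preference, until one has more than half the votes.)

B

Round 1: A 15, B 31, C 41. A eliminated.
Round 2: B 46, C 41. B has a majority (≥44).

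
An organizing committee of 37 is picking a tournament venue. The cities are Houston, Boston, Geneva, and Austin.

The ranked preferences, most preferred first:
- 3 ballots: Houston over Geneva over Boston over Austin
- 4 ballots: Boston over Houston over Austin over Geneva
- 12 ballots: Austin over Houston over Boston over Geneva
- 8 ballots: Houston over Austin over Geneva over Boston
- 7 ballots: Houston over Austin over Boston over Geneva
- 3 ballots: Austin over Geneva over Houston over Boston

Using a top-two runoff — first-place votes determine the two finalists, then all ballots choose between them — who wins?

Houston

Round 1 first-place votes: Houston 18, Boston 4, Geneva 0, Austin 15. Houston and Austin advance.
Runoff: Houston is ranked above Austin on 22 ballots, Austin above Houston on 15.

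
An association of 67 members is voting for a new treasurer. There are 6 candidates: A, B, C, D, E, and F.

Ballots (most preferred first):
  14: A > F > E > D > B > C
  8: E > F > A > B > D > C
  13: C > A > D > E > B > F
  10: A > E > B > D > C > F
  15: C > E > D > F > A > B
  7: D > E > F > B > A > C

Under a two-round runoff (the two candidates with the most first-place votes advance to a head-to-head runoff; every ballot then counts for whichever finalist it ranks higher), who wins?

Round 1 first-place votes: A 24, B 0, C 28, D 7, E 8, F 0. C and A advance.
Runoff: C is ranked above A on 28 ballots, A above C on 39.

A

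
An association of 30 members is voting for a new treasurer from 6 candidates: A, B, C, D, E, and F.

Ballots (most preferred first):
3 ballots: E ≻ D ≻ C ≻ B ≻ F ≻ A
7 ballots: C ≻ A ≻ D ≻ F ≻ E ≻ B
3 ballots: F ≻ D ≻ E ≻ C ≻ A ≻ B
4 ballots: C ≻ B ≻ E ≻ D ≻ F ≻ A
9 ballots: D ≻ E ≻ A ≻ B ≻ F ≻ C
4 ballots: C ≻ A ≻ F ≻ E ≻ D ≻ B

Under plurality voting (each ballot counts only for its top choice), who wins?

First-place votes: A 0, B 0, C 15, D 9, E 3, F 3.

C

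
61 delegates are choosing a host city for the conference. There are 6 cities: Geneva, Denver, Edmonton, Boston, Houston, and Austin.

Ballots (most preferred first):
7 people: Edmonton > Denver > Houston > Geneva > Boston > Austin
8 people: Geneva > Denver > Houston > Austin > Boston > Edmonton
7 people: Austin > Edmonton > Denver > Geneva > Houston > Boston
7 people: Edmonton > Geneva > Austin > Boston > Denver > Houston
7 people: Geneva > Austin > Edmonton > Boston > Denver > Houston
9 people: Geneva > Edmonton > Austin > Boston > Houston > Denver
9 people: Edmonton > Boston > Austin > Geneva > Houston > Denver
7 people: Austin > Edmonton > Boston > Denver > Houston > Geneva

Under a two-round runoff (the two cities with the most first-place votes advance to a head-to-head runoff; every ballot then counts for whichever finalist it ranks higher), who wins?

Edmonton

Round 1 first-place votes: Geneva 24, Denver 0, Edmonton 23, Boston 0, Houston 0, Austin 14. Geneva and Edmonton advance.
Runoff: Geneva is ranked above Edmonton on 24 ballots, Edmonton above Geneva on 37.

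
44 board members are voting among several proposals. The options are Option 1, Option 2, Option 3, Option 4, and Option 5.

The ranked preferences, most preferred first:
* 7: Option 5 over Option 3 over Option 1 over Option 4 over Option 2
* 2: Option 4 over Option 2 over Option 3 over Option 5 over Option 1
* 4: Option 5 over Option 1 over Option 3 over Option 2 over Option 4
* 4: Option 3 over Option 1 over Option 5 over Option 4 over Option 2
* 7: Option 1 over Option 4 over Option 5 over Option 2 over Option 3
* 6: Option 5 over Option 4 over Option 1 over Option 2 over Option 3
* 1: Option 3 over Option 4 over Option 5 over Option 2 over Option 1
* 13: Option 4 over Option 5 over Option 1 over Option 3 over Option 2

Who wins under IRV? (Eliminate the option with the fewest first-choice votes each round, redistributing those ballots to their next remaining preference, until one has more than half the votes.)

Option 4

Round 1: Option 1 7, Option 2 0, Option 3 5, Option 4 15, Option 5 17. Option 2 eliminated.
Round 2: Option 1 7, Option 3 5, Option 4 15, Option 5 17. Option 3 eliminated.
Round 3: Option 1 11, Option 4 16, Option 5 17. Option 1 eliminated.
Round 4: Option 4 23, Option 5 21. Option 4 has a majority (≥23).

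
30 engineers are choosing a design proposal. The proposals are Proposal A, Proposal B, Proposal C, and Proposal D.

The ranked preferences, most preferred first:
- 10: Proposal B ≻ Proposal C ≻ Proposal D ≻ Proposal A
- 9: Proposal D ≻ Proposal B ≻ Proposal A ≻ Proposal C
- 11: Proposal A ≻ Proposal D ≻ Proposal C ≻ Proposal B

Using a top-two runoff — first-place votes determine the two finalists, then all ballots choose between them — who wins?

Round 1 first-place votes: Proposal A 11, Proposal B 10, Proposal C 0, Proposal D 9. Proposal A and Proposal B advance.
Runoff: Proposal A is ranked above Proposal B on 11 ballots, Proposal B above Proposal A on 19.

Proposal B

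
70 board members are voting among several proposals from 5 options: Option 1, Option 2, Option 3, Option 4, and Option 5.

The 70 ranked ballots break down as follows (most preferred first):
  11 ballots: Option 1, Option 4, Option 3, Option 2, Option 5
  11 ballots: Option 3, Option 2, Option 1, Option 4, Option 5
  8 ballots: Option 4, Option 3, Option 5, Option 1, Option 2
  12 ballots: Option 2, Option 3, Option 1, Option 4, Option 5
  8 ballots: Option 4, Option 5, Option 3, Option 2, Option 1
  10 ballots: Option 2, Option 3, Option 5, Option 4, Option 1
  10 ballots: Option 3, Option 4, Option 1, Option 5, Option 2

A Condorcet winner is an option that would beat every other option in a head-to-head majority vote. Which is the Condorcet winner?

Option 3 vs Option 1: 59–11
Option 3 vs Option 2: 48–22
Option 3 vs Option 4: 43–27
Option 3 vs Option 5: 62–8
Option 3 beats every other option.

Option 3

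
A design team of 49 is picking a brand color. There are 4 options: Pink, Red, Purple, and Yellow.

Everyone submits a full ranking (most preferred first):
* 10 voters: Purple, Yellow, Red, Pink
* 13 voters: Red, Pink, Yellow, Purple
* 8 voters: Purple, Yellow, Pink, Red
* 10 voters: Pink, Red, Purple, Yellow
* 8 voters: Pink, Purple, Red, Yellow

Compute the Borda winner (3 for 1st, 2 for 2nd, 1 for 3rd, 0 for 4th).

Pink: 10×0 + 13×2 + 8×1 + 10×3 + 8×3 = 88
Red: 10×1 + 13×3 + 8×0 + 10×2 + 8×1 = 77
Purple: 10×3 + 13×0 + 8×3 + 10×1 + 8×2 = 80
Yellow: 10×2 + 13×1 + 8×2 + 10×0 + 8×0 = 49

Pink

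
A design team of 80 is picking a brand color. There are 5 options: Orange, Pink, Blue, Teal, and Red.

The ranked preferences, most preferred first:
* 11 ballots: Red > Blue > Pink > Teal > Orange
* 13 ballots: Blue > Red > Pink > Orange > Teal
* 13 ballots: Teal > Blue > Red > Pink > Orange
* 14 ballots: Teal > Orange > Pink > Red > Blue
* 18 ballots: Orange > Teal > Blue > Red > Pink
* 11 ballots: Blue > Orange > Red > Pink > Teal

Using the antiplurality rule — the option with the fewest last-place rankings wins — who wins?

Last-place votes: Orange 24, Pink 18, Blue 14, Teal 24, Red 0.

Red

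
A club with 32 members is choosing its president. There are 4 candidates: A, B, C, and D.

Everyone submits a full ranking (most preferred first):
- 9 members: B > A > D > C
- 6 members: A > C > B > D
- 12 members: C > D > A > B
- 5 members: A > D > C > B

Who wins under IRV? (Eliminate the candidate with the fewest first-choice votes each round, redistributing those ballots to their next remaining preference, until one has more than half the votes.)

Round 1: A 11, B 9, C 12, D 0. D eliminated.
Round 2: A 11, B 9, C 12. B eliminated.
Round 3: A 20, C 12. A has a majority (≥17).

A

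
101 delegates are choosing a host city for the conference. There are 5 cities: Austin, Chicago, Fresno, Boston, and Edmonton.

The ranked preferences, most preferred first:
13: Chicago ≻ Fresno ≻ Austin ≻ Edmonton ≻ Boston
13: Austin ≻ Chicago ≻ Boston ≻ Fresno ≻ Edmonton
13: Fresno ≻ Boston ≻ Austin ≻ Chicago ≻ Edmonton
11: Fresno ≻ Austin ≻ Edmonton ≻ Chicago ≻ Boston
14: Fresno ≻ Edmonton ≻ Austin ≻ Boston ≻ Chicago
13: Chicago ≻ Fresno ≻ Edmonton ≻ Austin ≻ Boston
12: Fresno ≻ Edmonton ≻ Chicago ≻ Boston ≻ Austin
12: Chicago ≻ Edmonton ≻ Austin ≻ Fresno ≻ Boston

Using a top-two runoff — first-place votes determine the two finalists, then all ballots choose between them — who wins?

Round 1 first-place votes: Austin 13, Chicago 38, Fresno 50, Boston 0, Edmonton 0. Fresno and Chicago advance.
Runoff: Fresno is ranked above Chicago on 50 ballots, Chicago above Fresno on 51.

Chicago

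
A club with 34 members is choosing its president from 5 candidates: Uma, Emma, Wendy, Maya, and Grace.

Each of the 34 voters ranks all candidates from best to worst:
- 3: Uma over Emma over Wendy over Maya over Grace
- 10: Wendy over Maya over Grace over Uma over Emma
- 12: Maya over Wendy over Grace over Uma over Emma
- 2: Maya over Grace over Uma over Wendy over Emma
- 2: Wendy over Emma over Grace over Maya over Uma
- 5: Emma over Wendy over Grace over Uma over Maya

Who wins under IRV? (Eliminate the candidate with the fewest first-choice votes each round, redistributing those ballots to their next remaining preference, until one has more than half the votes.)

Wendy

Round 1: Uma 3, Emma 5, Wendy 12, Maya 14, Grace 0. Grace eliminated.
Round 2: Uma 3, Emma 5, Wendy 12, Maya 14. Uma eliminated.
Round 3: Emma 8, Wendy 12, Maya 14. Emma eliminated.
Round 4: Wendy 20, Maya 14. Wendy has a majority (≥18).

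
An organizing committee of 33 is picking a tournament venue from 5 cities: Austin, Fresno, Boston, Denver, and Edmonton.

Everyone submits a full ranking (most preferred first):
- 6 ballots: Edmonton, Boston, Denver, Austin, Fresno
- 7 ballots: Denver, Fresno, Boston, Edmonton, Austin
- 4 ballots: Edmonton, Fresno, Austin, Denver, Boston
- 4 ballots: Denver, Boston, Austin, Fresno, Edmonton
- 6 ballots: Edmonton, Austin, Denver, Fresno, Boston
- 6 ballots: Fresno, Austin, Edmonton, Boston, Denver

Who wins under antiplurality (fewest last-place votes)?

Edmonton

Last-place votes: Austin 7, Fresno 6, Boston 10, Denver 6, Edmonton 4.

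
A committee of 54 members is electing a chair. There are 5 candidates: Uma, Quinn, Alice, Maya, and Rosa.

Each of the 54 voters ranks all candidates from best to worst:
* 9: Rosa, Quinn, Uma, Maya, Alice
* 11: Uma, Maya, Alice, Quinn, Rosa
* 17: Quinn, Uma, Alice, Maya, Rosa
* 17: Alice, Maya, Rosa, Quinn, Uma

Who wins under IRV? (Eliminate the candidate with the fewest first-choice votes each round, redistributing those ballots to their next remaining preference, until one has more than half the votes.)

Round 1: Uma 11, Quinn 17, Alice 17, Maya 0, Rosa 9. Maya eliminated.
Round 2: Uma 11, Quinn 17, Alice 17, Rosa 9. Rosa eliminated.
Round 3: Uma 11, Quinn 26, Alice 17. Uma eliminated.
Round 4: Quinn 26, Alice 28. Alice has a majority (≥28).

Alice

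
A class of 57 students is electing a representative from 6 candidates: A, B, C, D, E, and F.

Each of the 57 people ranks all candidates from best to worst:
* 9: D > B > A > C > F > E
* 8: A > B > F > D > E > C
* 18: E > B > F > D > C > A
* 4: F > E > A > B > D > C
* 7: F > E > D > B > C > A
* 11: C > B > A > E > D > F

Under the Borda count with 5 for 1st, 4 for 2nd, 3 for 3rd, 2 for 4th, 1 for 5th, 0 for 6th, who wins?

A: 9×3 + 8×5 + 18×0 + 4×3 + 7×0 + 11×3 = 112
B: 9×4 + 8×4 + 18×4 + 4×2 + 7×2 + 11×4 = 206
C: 9×2 + 8×0 + 18×1 + 4×0 + 7×1 + 11×5 = 98
D: 9×5 + 8×2 + 18×2 + 4×1 + 7×3 + 11×1 = 133
E: 9×0 + 8×1 + 18×5 + 4×4 + 7×4 + 11×2 = 164
F: 9×1 + 8×3 + 18×3 + 4×5 + 7×5 + 11×0 = 142

B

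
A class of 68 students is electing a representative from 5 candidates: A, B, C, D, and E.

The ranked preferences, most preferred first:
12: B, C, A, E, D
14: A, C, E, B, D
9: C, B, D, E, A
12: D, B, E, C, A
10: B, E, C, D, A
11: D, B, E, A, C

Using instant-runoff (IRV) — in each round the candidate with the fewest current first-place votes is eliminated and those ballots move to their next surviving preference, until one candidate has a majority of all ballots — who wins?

Round 1: A 14, B 22, C 9, D 23, E 0. E eliminated.
Round 2: A 14, B 22, C 9, D 23. C eliminated.
Round 3: A 14, B 31, D 23. A eliminated.
Round 4: B 45, D 23. B has a majority (≥35).

B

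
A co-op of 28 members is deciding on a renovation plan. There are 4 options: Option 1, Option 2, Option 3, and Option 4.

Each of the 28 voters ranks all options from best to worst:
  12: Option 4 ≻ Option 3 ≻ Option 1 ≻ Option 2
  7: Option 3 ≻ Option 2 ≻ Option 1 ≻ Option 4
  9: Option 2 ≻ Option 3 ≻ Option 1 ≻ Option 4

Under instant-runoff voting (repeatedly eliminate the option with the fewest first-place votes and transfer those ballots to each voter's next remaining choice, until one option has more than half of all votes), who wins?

Round 1: Option 1 0, Option 2 9, Option 3 7, Option 4 12. Option 1 eliminated.
Round 2: Option 2 9, Option 3 7, Option 4 12. Option 3 eliminated.
Round 3: Option 2 16, Option 4 12. Option 2 has a majority (≥15).

Option 2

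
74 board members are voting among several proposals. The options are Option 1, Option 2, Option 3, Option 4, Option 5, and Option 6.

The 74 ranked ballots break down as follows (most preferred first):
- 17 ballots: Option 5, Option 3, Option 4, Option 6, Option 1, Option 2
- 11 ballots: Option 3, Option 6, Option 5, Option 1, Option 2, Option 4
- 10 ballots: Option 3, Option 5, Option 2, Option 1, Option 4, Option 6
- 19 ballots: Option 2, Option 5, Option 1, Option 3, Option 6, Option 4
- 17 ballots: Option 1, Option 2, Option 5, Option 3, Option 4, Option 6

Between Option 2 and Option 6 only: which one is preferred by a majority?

Option 2

Option 2 is ranked above Option 6 on 46 ballots; Option 6 above Option 2 on 28.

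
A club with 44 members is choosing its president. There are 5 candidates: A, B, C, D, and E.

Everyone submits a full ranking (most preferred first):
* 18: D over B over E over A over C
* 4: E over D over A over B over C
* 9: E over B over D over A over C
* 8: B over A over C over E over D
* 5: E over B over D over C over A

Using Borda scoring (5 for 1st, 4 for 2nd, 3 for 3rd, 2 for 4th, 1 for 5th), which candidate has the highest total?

B

A: 18×2 + 4×3 + 9×2 + 8×4 + 5×1 = 103
B: 18×4 + 4×2 + 9×4 + 8×5 + 5×4 = 176
C: 18×1 + 4×1 + 9×1 + 8×3 + 5×2 = 65
D: 18×5 + 4×4 + 9×3 + 8×1 + 5×3 = 156
E: 18×3 + 4×5 + 9×5 + 8×2 + 5×5 = 160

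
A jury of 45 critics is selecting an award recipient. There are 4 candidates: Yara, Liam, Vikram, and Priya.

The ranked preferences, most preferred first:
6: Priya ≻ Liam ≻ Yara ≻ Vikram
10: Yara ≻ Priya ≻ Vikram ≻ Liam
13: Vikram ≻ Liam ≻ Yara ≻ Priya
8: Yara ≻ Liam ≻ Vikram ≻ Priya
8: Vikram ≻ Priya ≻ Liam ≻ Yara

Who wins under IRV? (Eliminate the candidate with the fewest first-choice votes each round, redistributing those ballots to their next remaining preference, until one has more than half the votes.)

Round 1: Yara 18, Liam 0, Vikram 21, Priya 6. Liam eliminated.
Round 2: Yara 18, Vikram 21, Priya 6. Priya eliminated.
Round 3: Yara 24, Vikram 21. Yara has a majority (≥23).

Yara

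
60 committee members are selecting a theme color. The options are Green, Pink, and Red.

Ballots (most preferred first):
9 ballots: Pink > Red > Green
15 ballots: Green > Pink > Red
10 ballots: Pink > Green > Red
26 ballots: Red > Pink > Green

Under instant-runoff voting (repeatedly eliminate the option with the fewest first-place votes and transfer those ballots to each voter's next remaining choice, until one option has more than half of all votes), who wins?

Pink

Round 1: Green 15, Pink 19, Red 26. Green eliminated.
Round 2: Pink 34, Red 26. Pink has a majority (≥31).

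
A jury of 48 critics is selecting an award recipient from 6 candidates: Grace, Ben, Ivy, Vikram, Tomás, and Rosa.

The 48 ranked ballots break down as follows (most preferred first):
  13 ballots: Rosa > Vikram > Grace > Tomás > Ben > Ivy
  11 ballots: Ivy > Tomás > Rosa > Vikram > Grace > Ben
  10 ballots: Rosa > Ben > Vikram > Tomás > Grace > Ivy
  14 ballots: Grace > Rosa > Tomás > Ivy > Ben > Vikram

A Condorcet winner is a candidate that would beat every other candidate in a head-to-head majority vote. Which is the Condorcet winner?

Rosa

Rosa vs Grace: 34–14
Rosa vs Ben: 48–0
Rosa vs Ivy: 37–11
Rosa vs Vikram: 48–0
Rosa vs Tomás: 37–11
Rosa beats every other candidate.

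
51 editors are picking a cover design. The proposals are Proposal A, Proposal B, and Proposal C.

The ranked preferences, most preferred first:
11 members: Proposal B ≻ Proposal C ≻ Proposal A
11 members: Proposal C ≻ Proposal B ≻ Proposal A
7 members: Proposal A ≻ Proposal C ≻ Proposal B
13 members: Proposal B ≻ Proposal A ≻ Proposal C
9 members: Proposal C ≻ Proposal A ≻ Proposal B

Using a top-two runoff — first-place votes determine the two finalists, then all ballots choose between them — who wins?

Proposal C

Round 1 first-place votes: Proposal A 7, Proposal B 24, Proposal C 20. Proposal B and Proposal C advance.
Runoff: Proposal B is ranked above Proposal C on 24 ballots, Proposal C above Proposal B on 27.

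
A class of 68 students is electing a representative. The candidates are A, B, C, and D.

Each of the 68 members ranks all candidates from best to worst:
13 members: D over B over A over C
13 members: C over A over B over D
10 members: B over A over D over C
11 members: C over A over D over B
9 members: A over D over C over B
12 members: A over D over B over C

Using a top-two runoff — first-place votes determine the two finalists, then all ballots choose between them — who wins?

Round 1 first-place votes: A 21, B 10, C 24, D 13. C and A advance.
Runoff: C is ranked above A on 24 ballots, A above C on 44.

A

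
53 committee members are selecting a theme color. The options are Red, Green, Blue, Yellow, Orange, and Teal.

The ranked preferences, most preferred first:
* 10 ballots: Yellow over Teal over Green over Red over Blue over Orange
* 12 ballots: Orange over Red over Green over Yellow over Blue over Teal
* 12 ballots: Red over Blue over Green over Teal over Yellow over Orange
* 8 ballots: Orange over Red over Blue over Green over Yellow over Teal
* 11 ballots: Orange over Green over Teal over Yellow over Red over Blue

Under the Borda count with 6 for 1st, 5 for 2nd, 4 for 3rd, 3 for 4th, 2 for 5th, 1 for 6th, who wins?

Red

Red: 10×3 + 12×5 + 12×6 + 8×5 + 11×2 = 224
Green: 10×4 + 12×4 + 12×4 + 8×3 + 11×5 = 215
Blue: 10×2 + 12×2 + 12×5 + 8×4 + 11×1 = 147
Yellow: 10×6 + 12×3 + 12×2 + 8×2 + 11×3 = 169
Orange: 10×1 + 12×6 + 12×1 + 8×6 + 11×6 = 208
Teal: 10×5 + 12×1 + 12×3 + 8×1 + 11×4 = 150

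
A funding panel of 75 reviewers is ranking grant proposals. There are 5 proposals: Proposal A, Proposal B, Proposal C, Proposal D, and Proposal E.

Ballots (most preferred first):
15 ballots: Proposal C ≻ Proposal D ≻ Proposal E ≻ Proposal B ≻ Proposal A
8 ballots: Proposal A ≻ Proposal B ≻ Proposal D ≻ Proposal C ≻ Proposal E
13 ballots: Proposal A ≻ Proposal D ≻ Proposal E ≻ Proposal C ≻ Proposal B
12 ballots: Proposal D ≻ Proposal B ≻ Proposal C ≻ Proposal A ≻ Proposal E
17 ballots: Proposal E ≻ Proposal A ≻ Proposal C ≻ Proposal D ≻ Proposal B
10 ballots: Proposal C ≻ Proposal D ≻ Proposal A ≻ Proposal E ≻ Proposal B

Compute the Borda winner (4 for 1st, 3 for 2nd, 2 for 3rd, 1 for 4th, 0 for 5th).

Proposal A: 15×0 + 8×4 + 13×4 + 12×1 + 17×3 + 10×2 = 167
Proposal B: 15×1 + 8×3 + 13×0 + 12×3 + 17×0 + 10×0 = 75
Proposal C: 15×4 + 8×1 + 13×1 + 12×2 + 17×2 + 10×4 = 179
Proposal D: 15×3 + 8×2 + 13×3 + 12×4 + 17×1 + 10×3 = 195
Proposal E: 15×2 + 8×0 + 13×2 + 12×0 + 17×4 + 10×1 = 134

Proposal D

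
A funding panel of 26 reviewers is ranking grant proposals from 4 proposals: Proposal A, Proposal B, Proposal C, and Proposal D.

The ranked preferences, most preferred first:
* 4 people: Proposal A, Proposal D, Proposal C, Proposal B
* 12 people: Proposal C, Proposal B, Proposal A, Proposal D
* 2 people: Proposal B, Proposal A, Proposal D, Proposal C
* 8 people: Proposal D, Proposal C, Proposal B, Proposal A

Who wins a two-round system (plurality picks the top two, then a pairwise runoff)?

Proposal D

Round 1 first-place votes: Proposal A 4, Proposal B 2, Proposal C 12, Proposal D 8. Proposal C and Proposal D advance.
Runoff: Proposal C is ranked above Proposal D on 12 ballots, Proposal D above Proposal C on 14.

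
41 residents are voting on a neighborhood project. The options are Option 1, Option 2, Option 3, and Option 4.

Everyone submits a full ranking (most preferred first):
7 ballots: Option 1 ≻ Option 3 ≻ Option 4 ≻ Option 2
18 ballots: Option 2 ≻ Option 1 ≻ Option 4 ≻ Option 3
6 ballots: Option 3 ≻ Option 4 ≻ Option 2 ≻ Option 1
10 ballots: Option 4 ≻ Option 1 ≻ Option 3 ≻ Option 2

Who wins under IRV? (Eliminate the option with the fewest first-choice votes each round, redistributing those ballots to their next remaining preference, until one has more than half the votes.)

Round 1: Option 1 7, Option 2 18, Option 3 6, Option 4 10. Option 3 eliminated.
Round 2: Option 1 7, Option 2 18, Option 4 16. Option 1 eliminated.
Round 3: Option 2 18, Option 4 23. Option 4 has a majority (≥21).

Option 4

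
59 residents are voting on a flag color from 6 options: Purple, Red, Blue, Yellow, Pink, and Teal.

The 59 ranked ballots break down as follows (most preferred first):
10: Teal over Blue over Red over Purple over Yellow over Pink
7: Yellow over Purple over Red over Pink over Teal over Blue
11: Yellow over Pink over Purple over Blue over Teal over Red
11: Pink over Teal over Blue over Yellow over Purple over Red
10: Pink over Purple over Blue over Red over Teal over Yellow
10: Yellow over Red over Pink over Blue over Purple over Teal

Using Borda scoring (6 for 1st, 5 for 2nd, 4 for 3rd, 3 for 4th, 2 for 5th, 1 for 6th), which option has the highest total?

Purple: 10×3 + 7×5 + 11×4 + 11×2 + 10×5 + 10×2 = 201
Red: 10×4 + 7×4 + 11×1 + 11×1 + 10×3 + 10×5 = 170
Blue: 10×5 + 7×1 + 11×3 + 11×4 + 10×4 + 10×3 = 204
Yellow: 10×2 + 7×6 + 11×6 + 11×3 + 10×1 + 10×6 = 231
Pink: 10×1 + 7×3 + 11×5 + 11×6 + 10×6 + 10×4 = 252
Teal: 10×6 + 7×2 + 11×2 + 11×5 + 10×2 + 10×1 = 181

Pink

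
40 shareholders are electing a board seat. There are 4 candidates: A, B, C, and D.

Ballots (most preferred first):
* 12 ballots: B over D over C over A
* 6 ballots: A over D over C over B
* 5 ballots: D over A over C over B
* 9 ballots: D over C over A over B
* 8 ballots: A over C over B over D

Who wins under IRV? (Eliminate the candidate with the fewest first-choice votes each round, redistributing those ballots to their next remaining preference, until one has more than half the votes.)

Round 1: A 14, B 12, C 0, D 14. C eliminated.
Round 2: A 14, B 12, D 14. B eliminated.
Round 3: A 14, D 26. D has a majority (≥21).

D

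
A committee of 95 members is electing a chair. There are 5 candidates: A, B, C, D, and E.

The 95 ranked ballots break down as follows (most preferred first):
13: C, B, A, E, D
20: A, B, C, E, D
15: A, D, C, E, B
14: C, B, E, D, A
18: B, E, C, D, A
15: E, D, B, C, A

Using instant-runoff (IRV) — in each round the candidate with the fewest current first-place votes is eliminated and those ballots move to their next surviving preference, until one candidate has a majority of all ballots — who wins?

B

Round 1: A 35, B 18, C 27, D 0, E 15. D eliminated.
Round 2: A 35, B 18, C 27, E 15. E eliminated.
Round 3: A 35, B 33, C 27. C eliminated.
Round 4: A 35, B 60. B has a majority (≥48).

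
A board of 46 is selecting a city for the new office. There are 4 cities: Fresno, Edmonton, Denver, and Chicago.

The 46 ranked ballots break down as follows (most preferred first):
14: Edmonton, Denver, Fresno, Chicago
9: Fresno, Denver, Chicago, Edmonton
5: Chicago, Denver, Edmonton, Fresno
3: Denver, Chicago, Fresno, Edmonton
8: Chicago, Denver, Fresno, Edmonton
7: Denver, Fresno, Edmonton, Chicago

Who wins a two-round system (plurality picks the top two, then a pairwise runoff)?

Chicago

Round 1 first-place votes: Fresno 9, Edmonton 14, Denver 10, Chicago 13. Edmonton and Chicago advance.
Runoff: Edmonton is ranked above Chicago on 21 ballots, Chicago above Edmonton on 25.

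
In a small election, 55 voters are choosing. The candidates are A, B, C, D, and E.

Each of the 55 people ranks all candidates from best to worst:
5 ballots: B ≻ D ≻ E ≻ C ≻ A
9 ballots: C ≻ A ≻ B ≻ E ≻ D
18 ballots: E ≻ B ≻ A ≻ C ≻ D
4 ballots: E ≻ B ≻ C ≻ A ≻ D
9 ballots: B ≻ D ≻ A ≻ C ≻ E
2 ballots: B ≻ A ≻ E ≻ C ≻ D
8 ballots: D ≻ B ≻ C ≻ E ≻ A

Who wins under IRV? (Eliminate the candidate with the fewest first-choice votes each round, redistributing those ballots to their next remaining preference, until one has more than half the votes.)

Round 1: A 0, B 16, C 9, D 8, E 22. A eliminated.
Round 2: B 16, C 9, D 8, E 22. D eliminated.
Round 3: B 24, C 9, E 22. C eliminated.
Round 4: B 33, E 22. B has a majority (≥28).

B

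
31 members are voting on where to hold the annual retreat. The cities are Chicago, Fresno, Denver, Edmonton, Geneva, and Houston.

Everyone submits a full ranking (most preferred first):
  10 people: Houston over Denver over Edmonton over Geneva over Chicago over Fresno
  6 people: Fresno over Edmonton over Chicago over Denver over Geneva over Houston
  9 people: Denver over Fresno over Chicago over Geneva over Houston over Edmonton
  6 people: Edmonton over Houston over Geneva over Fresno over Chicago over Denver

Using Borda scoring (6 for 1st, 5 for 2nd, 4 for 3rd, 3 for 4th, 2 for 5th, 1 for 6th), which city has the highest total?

Denver

Chicago: 10×2 + 6×4 + 9×4 + 6×2 = 92
Fresno: 10×1 + 6×6 + 9×5 + 6×3 = 109
Denver: 10×5 + 6×3 + 9×6 + 6×1 = 128
Edmonton: 10×4 + 6×5 + 9×1 + 6×6 = 115
Geneva: 10×3 + 6×2 + 9×3 + 6×4 = 93
Houston: 10×6 + 6×1 + 9×2 + 6×5 = 114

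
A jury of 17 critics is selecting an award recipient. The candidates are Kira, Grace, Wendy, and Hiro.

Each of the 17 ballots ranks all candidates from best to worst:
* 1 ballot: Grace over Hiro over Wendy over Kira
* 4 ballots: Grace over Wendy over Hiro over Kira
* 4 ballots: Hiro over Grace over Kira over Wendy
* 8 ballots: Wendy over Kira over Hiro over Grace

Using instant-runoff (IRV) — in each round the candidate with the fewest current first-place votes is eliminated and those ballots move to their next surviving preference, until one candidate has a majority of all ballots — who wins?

Grace

Round 1: Kira 0, Grace 5, Wendy 8, Hiro 4. Kira eliminated.
Round 2: Grace 5, Wendy 8, Hiro 4. Hiro eliminated.
Round 3: Grace 9, Wendy 8. Grace has a majority (≥9).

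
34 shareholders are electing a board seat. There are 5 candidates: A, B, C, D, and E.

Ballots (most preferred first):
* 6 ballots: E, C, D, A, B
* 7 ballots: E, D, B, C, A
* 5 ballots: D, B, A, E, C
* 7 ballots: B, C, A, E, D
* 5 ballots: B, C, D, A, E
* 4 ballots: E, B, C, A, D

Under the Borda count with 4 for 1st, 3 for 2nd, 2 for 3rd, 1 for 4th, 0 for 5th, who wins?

B

A: 6×1 + 7×0 + 5×2 + 7×2 + 5×1 + 4×1 = 39
B: 6×0 + 7×2 + 5×3 + 7×4 + 5×4 + 4×3 = 89
C: 6×3 + 7×1 + 5×0 + 7×3 + 5×3 + 4×2 = 69
D: 6×2 + 7×3 + 5×4 + 7×0 + 5×2 + 4×0 = 63
E: 6×4 + 7×4 + 5×1 + 7×1 + 5×0 + 4×4 = 80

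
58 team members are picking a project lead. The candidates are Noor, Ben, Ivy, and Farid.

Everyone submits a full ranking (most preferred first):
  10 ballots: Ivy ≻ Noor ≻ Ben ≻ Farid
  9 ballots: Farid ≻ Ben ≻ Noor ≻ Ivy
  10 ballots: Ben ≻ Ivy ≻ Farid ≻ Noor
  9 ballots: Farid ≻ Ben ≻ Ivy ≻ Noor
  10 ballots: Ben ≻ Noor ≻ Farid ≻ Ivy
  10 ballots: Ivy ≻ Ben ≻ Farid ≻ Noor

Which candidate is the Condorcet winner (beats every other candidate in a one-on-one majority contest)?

Ben

Ben vs Noor: 48–10
Ben vs Ivy: 38–20
Ben vs Farid: 40–18
Ben beats every other candidate.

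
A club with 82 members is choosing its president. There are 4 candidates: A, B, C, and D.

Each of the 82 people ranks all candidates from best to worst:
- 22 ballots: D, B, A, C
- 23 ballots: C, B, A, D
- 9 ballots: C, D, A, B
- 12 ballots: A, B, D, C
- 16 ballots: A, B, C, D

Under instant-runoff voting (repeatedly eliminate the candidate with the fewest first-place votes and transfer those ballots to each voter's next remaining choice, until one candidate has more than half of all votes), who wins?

A

Round 1: A 28, B 0, C 32, D 22. B eliminated.
Round 2: A 28, C 32, D 22. D eliminated.
Round 3: A 50, C 32. A has a majority (≥42).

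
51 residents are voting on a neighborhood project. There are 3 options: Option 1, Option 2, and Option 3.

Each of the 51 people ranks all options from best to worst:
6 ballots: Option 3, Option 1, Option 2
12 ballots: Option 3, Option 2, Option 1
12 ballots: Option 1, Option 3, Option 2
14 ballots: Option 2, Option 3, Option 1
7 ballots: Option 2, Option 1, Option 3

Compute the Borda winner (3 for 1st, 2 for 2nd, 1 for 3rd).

Option 1: 6×2 + 12×1 + 12×3 + 14×1 + 7×2 = 88
Option 2: 6×1 + 12×2 + 12×1 + 14×3 + 7×3 = 105
Option 3: 6×3 + 12×3 + 12×2 + 14×2 + 7×1 = 113

Option 3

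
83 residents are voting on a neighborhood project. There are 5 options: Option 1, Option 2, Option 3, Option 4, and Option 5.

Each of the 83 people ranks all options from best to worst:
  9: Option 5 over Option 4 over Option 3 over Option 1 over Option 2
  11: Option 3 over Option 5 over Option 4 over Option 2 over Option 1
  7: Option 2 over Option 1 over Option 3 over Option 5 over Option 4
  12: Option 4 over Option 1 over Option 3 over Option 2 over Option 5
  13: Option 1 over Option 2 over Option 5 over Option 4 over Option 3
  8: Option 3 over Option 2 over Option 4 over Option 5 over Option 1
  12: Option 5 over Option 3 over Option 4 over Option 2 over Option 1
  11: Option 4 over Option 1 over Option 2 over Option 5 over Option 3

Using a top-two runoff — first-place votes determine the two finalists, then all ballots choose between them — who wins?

Option 5

Round 1 first-place votes: Option 1 13, Option 2 7, Option 3 19, Option 4 23, Option 5 21. Option 4 and Option 5 advance.
Runoff: Option 4 is ranked above Option 5 on 31 ballots, Option 5 above Option 4 on 52.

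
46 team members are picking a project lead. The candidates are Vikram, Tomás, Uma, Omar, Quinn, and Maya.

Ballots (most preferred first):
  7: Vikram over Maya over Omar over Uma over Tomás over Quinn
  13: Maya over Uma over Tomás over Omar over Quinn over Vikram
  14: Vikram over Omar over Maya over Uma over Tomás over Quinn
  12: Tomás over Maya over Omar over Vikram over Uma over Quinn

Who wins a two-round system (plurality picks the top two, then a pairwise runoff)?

Round 1 first-place votes: Vikram 21, Tomás 12, Uma 0, Omar 0, Quinn 0, Maya 13. Vikram and Maya advance.
Runoff: Vikram is ranked above Maya on 21 ballots, Maya above Vikram on 25.

Maya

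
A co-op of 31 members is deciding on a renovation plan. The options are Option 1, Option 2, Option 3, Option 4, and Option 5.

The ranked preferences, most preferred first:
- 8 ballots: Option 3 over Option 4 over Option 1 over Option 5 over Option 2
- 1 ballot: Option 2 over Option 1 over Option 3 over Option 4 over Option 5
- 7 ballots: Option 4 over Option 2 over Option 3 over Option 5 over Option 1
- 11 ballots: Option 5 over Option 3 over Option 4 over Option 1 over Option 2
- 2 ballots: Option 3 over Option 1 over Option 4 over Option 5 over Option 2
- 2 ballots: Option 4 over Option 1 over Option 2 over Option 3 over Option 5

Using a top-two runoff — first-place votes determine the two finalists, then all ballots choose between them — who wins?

Round 1 first-place votes: Option 1 0, Option 2 1, Option 3 10, Option 4 9, Option 5 11. Option 5 and Option 3 advance.
Runoff: Option 5 is ranked above Option 3 on 11 ballots, Option 3 above Option 5 on 20.

Option 3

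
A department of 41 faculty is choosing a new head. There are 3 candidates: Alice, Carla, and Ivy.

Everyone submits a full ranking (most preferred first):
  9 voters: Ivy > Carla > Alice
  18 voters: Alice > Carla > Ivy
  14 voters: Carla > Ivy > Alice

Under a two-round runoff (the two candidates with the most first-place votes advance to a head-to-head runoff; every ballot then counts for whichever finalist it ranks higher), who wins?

Round 1 first-place votes: Alice 18, Carla 14, Ivy 9. Alice and Carla advance.
Runoff: Alice is ranked above Carla on 18 ballots, Carla above Alice on 23.

Carla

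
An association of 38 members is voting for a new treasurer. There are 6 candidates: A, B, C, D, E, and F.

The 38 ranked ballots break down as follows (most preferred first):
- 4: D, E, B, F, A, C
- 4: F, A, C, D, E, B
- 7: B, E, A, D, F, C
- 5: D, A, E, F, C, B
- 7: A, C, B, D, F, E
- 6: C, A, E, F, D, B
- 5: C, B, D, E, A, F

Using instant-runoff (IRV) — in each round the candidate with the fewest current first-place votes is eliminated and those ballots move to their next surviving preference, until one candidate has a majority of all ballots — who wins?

Round 1: A 7, B 7, C 11, D 9, E 0, F 4. E eliminated.
Round 2: A 7, B 7, C 11, D 9, F 4. F eliminated.
Round 3: A 11, B 7, C 11, D 9. B eliminated.
Round 4: A 18, C 11, D 9. D eliminated.
Round 5: A 27, C 11. A has a majority (≥20).

A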